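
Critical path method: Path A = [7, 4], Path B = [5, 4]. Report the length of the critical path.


Path A: 7 + 4 = 11
Path B: 5 + 4 = 9
Critical path = longest = max(11, 9)
= 11 (Path A)


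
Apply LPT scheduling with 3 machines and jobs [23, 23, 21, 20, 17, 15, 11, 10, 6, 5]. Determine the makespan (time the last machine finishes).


Jobs (LPT sorted): [23, 23, 21, 20, 17, 15, 11, 10, 6, 5]
Machines: 3
  J=23 → Machine 1 (load: 0+23=23)
  J=23 → Machine 2 (load: 0+23=23)
  J=21 → Machine 3 (load: 0+21=21)
  J=20 → Machine 3 (load: 21+20=41)
  J=17 → Machine 1 (load: 23+17=40)
  J=15 → Machine 2 (load: 23+15=38)
  J=11 → Machine 2 (load: 38+11=49)
  J=10 → Machine 1 (load: 40+10=50)
  J=6 → Machine 3 (load: 41+6=47)
  J=5 → Machine 3 (load: 47+5=52)
Machine loads: [50, 49, 52]
Makespan = max = 52 time units


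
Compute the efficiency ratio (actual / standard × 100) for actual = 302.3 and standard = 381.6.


Efficiency = (actual / standard) × 100
= (302.3 / 381.6) × 100
= 79.2%


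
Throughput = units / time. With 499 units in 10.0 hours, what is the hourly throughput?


Throughput = units / time
= 499 / 10.0
= 49.9 units/hour


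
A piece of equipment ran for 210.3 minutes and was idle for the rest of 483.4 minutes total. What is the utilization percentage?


Utilization = busy / total × 100
= 210.3 / 483.4 × 100
= 43.5%


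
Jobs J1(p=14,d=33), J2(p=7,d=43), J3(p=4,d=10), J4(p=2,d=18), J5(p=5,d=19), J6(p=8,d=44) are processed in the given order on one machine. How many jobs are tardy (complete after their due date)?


Completion vs due date:
  J1: C=14, d=33 → on time
  J2: C=21, d=43 → on time
  J3: C=25, d=10 → TARDY
  J4: C=27, d=18 → TARDY
  J5: C=32, d=19 → TARDY
  J6: C=40, d=44 → on time
Tardy jobs: J3, J4, J5
Count = 3


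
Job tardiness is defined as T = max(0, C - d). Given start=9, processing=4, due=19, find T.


Completion = start + processing = 9 + 4 = 13
Tardiness = max(0, C - d) = max(0, 13 - 19)
= max(0, -6)
= 0


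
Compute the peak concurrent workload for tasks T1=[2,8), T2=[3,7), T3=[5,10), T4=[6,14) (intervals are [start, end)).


Check each time point for overlaps:
  t=6: 4 tasks active (T1, T2, T3, T4)
Max concurrent = 4


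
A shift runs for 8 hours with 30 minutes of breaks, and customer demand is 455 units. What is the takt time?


Available = 8×60 - 30 = 450 min
Takt time = 450 / 455
= 0.99 min/unit


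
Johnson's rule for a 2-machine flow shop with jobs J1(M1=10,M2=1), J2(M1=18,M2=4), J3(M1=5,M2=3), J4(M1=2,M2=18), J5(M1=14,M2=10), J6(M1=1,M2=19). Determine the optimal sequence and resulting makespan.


Johnson's rule:
Group 1 (M1≤M2, sort by M1): ['J6', 'J4']
Group 2 (M1>M2, sort desc M2): ['J5', 'J2', 'J3', 'J1']
Sequence: J6 → J4 → J5 → J2 → J3 → J1
Makespan calculation:
  J6: M1 done=1, M2 done=20
  J4: M1 done=3, M2 done=38
  J5: M1 done=17, M2 done=48
  J2: M1 done=35, M2 done=52
  J3: M1 done=40, M2 done=55
  J1: M1 done=50, M2 done=56
= Sequence: J6 → J4 → J5 → J2 → J3 → J1, Makespan: 56


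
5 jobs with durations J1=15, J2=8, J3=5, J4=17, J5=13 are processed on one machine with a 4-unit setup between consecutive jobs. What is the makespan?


Makespan = Σ processing + (n-1) × setup
= (15 + 8 + 5 + 17 + 13) + (5-1)×4
= 58 + 16
= 74 time units


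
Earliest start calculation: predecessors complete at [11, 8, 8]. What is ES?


ES = max of all predecessor completion times
Predecessors: [11, 8, 8]
ES = max(11, 8, 8)
= 11


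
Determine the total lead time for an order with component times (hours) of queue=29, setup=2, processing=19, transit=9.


Lead time = queue + setup + processing + transit
= 29 + 2 + 19 + 9
= 59 hours


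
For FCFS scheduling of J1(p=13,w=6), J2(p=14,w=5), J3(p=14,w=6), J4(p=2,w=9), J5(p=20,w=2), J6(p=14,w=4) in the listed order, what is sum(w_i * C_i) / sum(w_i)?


Completion times:
  J1: C=13, w×C=6×13=78
  J2: C=27, w×C=5×27=135
  J3: C=41, w×C=6×41=246
  J4: C=43, w×C=9×43=387
  J5: C=63, w×C=2×63=126
  J6: C=77, w×C=4×77=308
Sum w×C = 1280
Sum w = 32
Weighted avg = 1280/32
= 40.00


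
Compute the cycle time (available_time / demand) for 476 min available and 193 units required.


Cycle time = available time / demand
= 476 / 193
= 2.47 min/unit


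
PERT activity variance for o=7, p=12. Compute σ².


σ² = ((p - o) / 6)² = (p - o)² / 36
= (12 - 7)² / 36
= 5² / 36
= 25 / 36
= 0.6944


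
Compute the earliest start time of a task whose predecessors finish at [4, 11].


ES = max of all predecessor completion times
Predecessors: [4, 11]
ES = max(4, 11)
= 11


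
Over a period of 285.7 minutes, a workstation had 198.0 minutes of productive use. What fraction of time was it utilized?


Utilization = busy / total × 100
= 198.0 / 285.7 × 100
= 69.3%


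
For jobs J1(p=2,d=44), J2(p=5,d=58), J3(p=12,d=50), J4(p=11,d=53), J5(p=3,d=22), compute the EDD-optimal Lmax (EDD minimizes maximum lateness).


EDD order: J5 → J1 → J3 → J4 → J2
Completion and lateness:
  J5: C=3, d=22, L=3-22=-19
  J1: C=5, d=44, L=5-44=-39
  J3: C=17, d=50, L=17-50=-33
  J4: C=28, d=53, L=28-53=-25
  J2: C=33, d=58, L=33-58=-25
Lmax = max(-19, -39, -33, -25, -25)
= -19


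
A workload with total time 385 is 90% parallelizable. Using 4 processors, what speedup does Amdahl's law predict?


Amdahl's law: T_p = T × ((1-p) + p/N)
= 385 × ((1-0.9) + 0.9/4)
= 385 × (0.10 + 0.2250)
= 385 × 0.3250
= 125.12
Speedup = 385/125.12
= 3.08×


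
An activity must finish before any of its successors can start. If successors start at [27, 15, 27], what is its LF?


LF = min of all successor start times
Successors start at: [27, 15, 27]
LF = min(27, 15, 27)
= 15


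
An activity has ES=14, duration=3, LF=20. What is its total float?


EF = ES + duration = 14 + 3 = 17
LS = LF - duration = 20 - 3 = 17
Total Float = LF - EF = 20 - 17
(or LS - ES = 17 - 14)
= 3


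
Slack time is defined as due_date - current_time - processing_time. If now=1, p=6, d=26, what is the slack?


Slack = due - current_time - processing
= 26 - 1 - 6
= 19


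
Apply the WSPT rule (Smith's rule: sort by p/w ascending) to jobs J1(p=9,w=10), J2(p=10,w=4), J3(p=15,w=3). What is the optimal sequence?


WSPT (Smith's rule): sort by p/w ascending
  J1: p/w = 9/10 = 0.900
  J2: p/w = 10/4 = 2.500
  J3: p/w = 15/3 = 5.000
Order: J1 → J2 → J3


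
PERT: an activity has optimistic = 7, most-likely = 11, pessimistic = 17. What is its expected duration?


te = (o + 4m + p) / 6
= (7 + 4×11 + 17) / 6
= (7 + 44 + 17) / 6
= 68 / 6
= 11.33


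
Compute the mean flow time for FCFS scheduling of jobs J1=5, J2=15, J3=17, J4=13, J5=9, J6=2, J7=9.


Completion times:
  J1: completes at 5
  J2: completes at 20
  J3: completes at 37
  J4: completes at 50
  J5: completes at 59
  J6: completes at 61
  J7: completes at 70
Sum = 302
Average = 302/7
= 43.14


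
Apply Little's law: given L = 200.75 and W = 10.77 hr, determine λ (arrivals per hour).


Little's law: L = λW → λ = L / W
= 200.75 / 10.77
= 18.64 per hour


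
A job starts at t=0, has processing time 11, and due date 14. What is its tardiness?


Completion = start + processing = 0 + 11 = 11
Tardiness = max(0, C - d) = max(0, 11 - 14)
= max(0, -3)
= 0


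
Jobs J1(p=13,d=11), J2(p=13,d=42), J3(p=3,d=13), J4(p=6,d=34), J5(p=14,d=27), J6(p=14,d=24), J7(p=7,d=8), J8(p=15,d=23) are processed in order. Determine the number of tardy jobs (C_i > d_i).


Completion vs due date:
  J1: C=13, d=11 → TARDY
  J2: C=26, d=42 → on time
  J3: C=29, d=13 → TARDY
  J4: C=35, d=34 → TARDY
  J5: C=49, d=27 → TARDY
  J6: C=63, d=24 → TARDY
  J7: C=70, d=8 → TARDY
  J8: C=85, d=23 → TARDY
Tardy jobs: J1, J3, J4, J5, J6, J7, J8
Count = 7


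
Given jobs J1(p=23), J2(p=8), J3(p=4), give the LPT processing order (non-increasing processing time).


LPT: sort by longest processing time first
  J1: p=23
  J2: p=8
  J3: p=4
Order: J1 → J2 → J3


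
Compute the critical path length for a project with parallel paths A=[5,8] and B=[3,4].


Path A: 5 + 8 = 13
Path B: 3 + 4 = 7
Critical path = longest = max(13, 7)
= 13 (Path A)


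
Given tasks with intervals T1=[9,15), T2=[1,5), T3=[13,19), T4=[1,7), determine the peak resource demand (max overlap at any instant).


Check each time point for overlaps:
  t=1: 2 tasks active (T2, T4)
Max concurrent = 2


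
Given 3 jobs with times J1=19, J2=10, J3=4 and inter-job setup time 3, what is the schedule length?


Makespan = Σ processing + (n-1) × setup
= (19 + 10 + 4) + (3-1)×3
= 33 + 6
= 39 time units


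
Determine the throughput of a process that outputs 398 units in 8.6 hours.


Throughput = units / time
= 398 / 8.6
= 46.3 units/hour


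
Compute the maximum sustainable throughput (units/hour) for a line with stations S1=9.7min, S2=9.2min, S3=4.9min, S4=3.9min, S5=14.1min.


Bottleneck = longest station time
Station times: [9.7, 9.2, 4.9, 3.9, 14.1]
Max = 14.1 min
Rate = 60 / 14.1
= 4.26 units/hour (bottleneck: 14.1min)


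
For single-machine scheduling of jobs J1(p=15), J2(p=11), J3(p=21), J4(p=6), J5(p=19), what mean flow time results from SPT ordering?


SPT order: J4 → J2 → J1 → J5 → J3
Completion times:
  J4: C=6
  J2: C=17
  J1: C=32
  J5: C=51
  J3: C=72
Sum = 178, n = 5
Mean flow = 178/5
= 35.60


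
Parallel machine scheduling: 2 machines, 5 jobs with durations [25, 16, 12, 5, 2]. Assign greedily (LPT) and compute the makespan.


Jobs (LPT sorted): [25, 16, 12, 5, 2]
Machines: 2
  J=25 → Machine 1 (load: 0+25=25)
  J=16 → Machine 2 (load: 0+16=16)
  J=12 → Machine 2 (load: 16+12=28)
  J=5 → Machine 1 (load: 25+5=30)
  J=2 → Machine 2 (load: 28+2=30)
Machine loads: [30, 30]
Makespan = max = 30 time units


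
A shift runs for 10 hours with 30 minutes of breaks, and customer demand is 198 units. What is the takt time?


Available = 10×60 - 30 = 570 min
Takt time = 570 / 198
= 2.88 min/unit


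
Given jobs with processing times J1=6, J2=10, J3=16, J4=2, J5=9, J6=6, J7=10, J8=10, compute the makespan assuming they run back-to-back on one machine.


Sequential makespan: sum all processing times
= 6 + 10 + 16 + 2 + 9 + 6 + 10 + 10
= 69 time units


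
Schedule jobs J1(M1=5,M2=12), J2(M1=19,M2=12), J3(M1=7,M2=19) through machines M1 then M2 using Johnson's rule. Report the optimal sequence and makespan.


Johnson's rule:
Group 1 (M1≤M2, sort by M1): ['J1', 'J3']
Group 2 (M1>M2, sort desc M2): ['J2']
Sequence: J1 → J3 → J2
Makespan calculation:
  J1: M1 done=5, M2 done=17
  J3: M1 done=12, M2 done=36
  J2: M1 done=31, M2 done=48
= Sequence: J1 → J3 → J2, Makespan: 48


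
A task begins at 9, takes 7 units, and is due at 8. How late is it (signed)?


Completion = 9 + 7 = 16
Lateness = C - d = 16 - 8
= 8


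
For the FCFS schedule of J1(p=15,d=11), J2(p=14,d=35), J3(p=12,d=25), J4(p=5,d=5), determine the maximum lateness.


Lateness per job (L = C - d):
  J1: C=15, d=11, L=4
  J2: C=29, d=35, L=-6
  J3: C=41, d=25, L=16
  J4: C=46, d=5, L=41
Lmax = max(4, -6, 16, 41)
= 41


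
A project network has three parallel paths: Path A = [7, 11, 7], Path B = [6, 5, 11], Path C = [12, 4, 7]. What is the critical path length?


Path A: 7 + 11 + 7 = 25
Path B: 6 + 5 + 11 = 22
Path C: 12 + 4 + 7 = 23
Critical path = longest = max(25, 22, 23)
= 25 (Path A)


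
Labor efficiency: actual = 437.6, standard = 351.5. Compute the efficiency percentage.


Efficiency = (actual / standard) × 100
= (437.6 / 351.5) × 100
= 124.5%


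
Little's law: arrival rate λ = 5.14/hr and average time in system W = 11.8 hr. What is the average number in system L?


Little's law: L = λ × W
= 5.14 × 11.8
= 60.65


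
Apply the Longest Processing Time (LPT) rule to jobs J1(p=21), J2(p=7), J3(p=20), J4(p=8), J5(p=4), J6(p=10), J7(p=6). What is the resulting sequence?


LPT: sort by longest processing time first
  J1: p=21
  J3: p=20
  J6: p=10
  J4: p=8
  J2: p=7
  J7: p=6
  J5: p=4
Order: J1 → J3 → J6 → J4 → J2 → J7 → J5


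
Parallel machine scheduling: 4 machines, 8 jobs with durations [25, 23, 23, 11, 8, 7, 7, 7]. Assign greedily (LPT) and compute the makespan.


Jobs (LPT sorted): [25, 23, 23, 11, 8, 7, 7, 7]
Machines: 4
  J=25 → Machine 1 (load: 0+25=25)
  J=23 → Machine 2 (load: 0+23=23)
  J=23 → Machine 3 (load: 0+23=23)
  J=11 → Machine 4 (load: 0+11=11)
  J=8 → Machine 4 (load: 11+8=19)
  J=7 → Machine 4 (load: 19+7=26)
  J=7 → Machine 2 (load: 23+7=30)
  J=7 → Machine 3 (load: 23+7=30)
Machine loads: [25, 30, 30, 26]
Makespan = max = 30 time units


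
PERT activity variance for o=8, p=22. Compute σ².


σ² = ((p - o) / 6)² = (p - o)² / 36
= (22 - 8)² / 36
= 14² / 36
= 196 / 36
= 5.4444


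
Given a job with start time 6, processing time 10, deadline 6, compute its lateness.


Completion = 6 + 10 = 16
Lateness = C - d = 16 - 6
= 10


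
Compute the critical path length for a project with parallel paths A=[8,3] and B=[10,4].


Path A: 8 + 3 = 11
Path B: 10 + 4 = 14
Critical path = longest = max(11, 14)
= 14 (Path B)


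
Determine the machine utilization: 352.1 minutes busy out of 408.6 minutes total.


Utilization = busy / total × 100
= 352.1 / 408.6 × 100
= 86.2%


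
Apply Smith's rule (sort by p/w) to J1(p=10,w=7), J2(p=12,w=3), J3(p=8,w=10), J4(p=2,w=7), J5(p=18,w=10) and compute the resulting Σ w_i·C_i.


WSPT order (by p/w): J4 → J3 → J1 → J5 → J2
  J4: C=2, w·C=7×2=14
  J3: C=10, w·C=10×10=100
  J1: C=20, w·C=7×20=140
  J5: C=38, w·C=10×38=380
  J2: C=50, w·C=3×50=150
Σ w·C = 784
= 784


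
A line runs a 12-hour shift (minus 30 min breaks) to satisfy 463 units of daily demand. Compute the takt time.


Available = 12×60 - 30 = 690 min
Takt time = 690 / 463
= 1.49 min/unit


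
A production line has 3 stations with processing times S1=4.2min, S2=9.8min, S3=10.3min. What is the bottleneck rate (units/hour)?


Bottleneck = longest station time
Station times: [4.2, 9.8, 10.3]
Max = 10.3 min
Rate = 60 / 10.3
= 5.83 units/hour (bottleneck: 10.3min)


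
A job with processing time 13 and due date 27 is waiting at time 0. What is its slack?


Slack = due - current_time - processing
= 27 - 0 - 13
= 14


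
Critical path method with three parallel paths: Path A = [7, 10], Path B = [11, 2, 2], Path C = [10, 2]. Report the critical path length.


Path A: 7 + 10 = 17
Path B: 11 + 2 + 2 = 15
Path C: 10 + 2 = 12
Critical path = longest = max(17, 15, 12)
= 17 (Path A)


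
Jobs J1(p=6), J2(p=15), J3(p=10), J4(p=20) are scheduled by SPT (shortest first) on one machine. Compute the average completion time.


SPT order: J1 → J3 → J2 → J4
Completion times:
  J1: C=6
  J3: C=16
  J2: C=31
  J4: C=51
Sum = 104, n = 4
Mean flow = 104/4
= 26.00


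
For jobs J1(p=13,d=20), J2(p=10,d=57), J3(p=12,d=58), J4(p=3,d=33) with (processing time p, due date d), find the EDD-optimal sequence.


EDD: sort by earliest due date
  J1: d=20, p=13
  J4: d=33, p=3
  J2: d=57, p=10
  J3: d=58, p=12
Order: J1 → J4 → J2 → J3


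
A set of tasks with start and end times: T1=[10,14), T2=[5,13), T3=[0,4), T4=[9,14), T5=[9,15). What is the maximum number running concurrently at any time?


Check each time point for overlaps:
  t=10: 4 tasks active (T1, T2, T4, T5)
Max concurrent = 4


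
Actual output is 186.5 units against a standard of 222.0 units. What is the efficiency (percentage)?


Efficiency = (actual / standard) × 100
= (186.5 / 222.0) × 100
= 84.0%


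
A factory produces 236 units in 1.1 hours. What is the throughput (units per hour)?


Throughput = units / time
= 236 / 1.1
= 214.5 units/hour


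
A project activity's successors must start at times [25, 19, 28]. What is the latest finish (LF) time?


LF = min of all successor start times
Successors start at: [25, 19, 28]
LF = min(25, 19, 28)
= 19


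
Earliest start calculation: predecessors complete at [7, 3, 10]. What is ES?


ES = max of all predecessor completion times
Predecessors: [7, 3, 10]
ES = max(7, 3, 10)
= 10


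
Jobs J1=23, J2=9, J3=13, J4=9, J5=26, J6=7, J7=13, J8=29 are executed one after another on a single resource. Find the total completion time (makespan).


Sequential makespan: sum all processing times
= 23 + 9 + 13 + 9 + 26 + 7 + 13 + 29
= 129 time units


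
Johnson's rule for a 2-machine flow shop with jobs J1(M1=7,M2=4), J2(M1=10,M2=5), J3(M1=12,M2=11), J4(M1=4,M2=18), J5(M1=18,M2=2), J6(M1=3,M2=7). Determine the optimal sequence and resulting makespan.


Johnson's rule:
Group 1 (M1≤M2, sort by M1): ['J6', 'J4']
Group 2 (M1>M2, sort desc M2): ['J3', 'J2', 'J1', 'J5']
Sequence: J6 → J4 → J3 → J2 → J1 → J5
Makespan calculation:
  J6: M1 done=3, M2 done=10
  J4: M1 done=7, M2 done=28
  J3: M1 done=19, M2 done=39
  J2: M1 done=29, M2 done=44
  J1: M1 done=36, M2 done=48
  J5: M1 done=54, M2 done=56
= Sequence: J6 → J4 → J3 → J2 → J1 → J5, Makespan: 56


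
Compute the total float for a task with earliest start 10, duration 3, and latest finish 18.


EF = ES + duration = 10 + 3 = 13
LS = LF - duration = 18 - 3 = 15
Total Float = LF - EF = 18 - 13
(or LS - ES = 15 - 10)
= 5


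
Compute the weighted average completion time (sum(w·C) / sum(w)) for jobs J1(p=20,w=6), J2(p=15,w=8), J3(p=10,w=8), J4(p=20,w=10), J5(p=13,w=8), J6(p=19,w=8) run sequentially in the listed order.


Completion times:
  J1: C=20, w×C=6×20=120
  J2: C=35, w×C=8×35=280
  J3: C=45, w×C=8×45=360
  J4: C=65, w×C=10×65=650
  J5: C=78, w×C=8×78=624
  J6: C=97, w×C=8×97=776
Sum w×C = 2810
Sum w = 48
Weighted avg = 2810/48
= 58.54


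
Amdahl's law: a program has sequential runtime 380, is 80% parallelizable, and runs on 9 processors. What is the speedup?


Amdahl's law: T_p = T × ((1-p) + p/N)
= 380 × ((1-0.8) + 0.8/9)
= 380 × (0.20 + 0.0889)
= 380 × 0.2889
= 109.78
Speedup = 380/109.78
= 3.46×


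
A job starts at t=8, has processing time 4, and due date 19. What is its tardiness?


Completion = start + processing = 8 + 4 = 12
Tardiness = max(0, C - d) = max(0, 12 - 19)
= max(0, -7)
= 0


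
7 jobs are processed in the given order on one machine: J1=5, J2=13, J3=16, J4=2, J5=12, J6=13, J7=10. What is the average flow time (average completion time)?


Completion times:
  J1: completes at 5
  J2: completes at 18
  J3: completes at 34
  J4: completes at 36
  J5: completes at 48
  J6: completes at 61
  J7: completes at 71
Sum = 273
Average = 273/7
= 39.00


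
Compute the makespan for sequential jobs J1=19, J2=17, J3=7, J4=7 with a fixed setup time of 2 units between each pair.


Makespan = Σ processing + (n-1) × setup
= (19 + 17 + 7 + 7) + (4-1)×2
= 50 + 6
= 56 time units


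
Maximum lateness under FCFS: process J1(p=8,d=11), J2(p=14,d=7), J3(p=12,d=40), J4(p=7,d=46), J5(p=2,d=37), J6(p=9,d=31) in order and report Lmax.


Lateness per job (L = C - d):
  J1: C=8, d=11, L=-3
  J2: C=22, d=7, L=15
  J3: C=34, d=40, L=-6
  J4: C=41, d=46, L=-5
  J5: C=43, d=37, L=6
  J6: C=52, d=31, L=21
Lmax = max(-3, 15, -6, -5, 6, 21)
= 21


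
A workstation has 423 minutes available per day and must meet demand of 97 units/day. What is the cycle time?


Cycle time = available time / demand
= 423 / 97
= 4.36 min/unit


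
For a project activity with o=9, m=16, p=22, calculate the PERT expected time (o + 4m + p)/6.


te = (o + 4m + p) / 6
= (9 + 4×16 + 22) / 6
= (9 + 64 + 22) / 6
= 95 / 6
= 15.83


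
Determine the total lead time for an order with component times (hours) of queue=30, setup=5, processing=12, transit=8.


Lead time = queue + setup + processing + transit
= 30 + 5 + 12 + 8
= 55 hours


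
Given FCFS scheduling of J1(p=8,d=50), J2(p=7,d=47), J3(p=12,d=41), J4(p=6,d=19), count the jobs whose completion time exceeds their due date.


Completion vs due date:
  J1: C=8, d=50 → on time
  J2: C=15, d=47 → on time
  J3: C=27, d=41 → on time
  J4: C=33, d=19 → TARDY
Tardy jobs: J4
Count = 1


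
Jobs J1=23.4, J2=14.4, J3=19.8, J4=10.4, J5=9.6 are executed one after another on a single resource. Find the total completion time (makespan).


Sequential makespan: sum all processing times
= 23.4 + 14.4 + 19.8 + 10.4 + 9.6
= 77.6 time units


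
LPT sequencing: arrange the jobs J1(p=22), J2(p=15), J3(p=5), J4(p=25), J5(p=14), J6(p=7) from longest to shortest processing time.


LPT: sort by longest processing time first
  J4: p=25
  J1: p=22
  J2: p=15
  J5: p=14
  J6: p=7
  J3: p=5
Order: J4 → J1 → J2 → J5 → J6 → J3


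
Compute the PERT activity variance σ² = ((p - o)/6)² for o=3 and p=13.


σ² = ((p - o) / 6)² = (p - o)² / 36
= (13 - 3)² / 36
= 10² / 36
= 100 / 36
= 2.7778


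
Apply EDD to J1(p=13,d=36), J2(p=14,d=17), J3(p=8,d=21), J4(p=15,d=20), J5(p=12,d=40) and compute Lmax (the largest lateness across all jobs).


EDD order: J2 → J4 → J3 → J1 → J5
Completion and lateness:
  J2: C=14, d=17, L=14-17=-3
  J4: C=29, d=20, L=29-20=9
  J3: C=37, d=21, L=37-21=16
  J1: C=50, d=36, L=50-36=14
  J5: C=62, d=40, L=62-40=22
Lmax = max(-3, 9, 16, 14, 22)
= 22


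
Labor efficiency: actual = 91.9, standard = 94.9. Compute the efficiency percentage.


Efficiency = (actual / standard) × 100
= (91.9 / 94.9) × 100
= 96.8%


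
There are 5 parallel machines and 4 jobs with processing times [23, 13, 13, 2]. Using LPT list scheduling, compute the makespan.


Jobs (LPT sorted): [23, 13, 13, 2]
Machines: 5
  J=23 → Machine 1 (load: 0+23=23)
  J=13 → Machine 2 (load: 0+13=13)
  J=13 → Machine 3 (load: 0+13=13)
  J=2 → Machine 4 (load: 0+2=2)
Machine loads: [23, 13, 13, 2, 0]
Makespan = max = 23 time units


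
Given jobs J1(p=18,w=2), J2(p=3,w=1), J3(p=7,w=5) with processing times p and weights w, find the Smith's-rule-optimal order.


WSPT (Smith's rule): sort by p/w ascending
  J3: p/w = 7/5 = 1.400
  J2: p/w = 3/1 = 3.000
  J1: p/w = 18/2 = 9.000
Order: J3 → J2 → J1


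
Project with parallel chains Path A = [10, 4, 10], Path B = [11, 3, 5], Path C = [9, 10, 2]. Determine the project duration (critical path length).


Path A: 10 + 4 + 10 = 24
Path B: 11 + 3 + 5 = 19
Path C: 9 + 10 + 2 = 21
Critical path = longest = max(24, 19, 21)
= 24 (Path A)


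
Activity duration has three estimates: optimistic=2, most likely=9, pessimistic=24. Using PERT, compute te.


te = (o + 4m + p) / 6
= (2 + 4×9 + 24) / 6
= (2 + 36 + 24) / 6
= 62 / 6
= 10.33


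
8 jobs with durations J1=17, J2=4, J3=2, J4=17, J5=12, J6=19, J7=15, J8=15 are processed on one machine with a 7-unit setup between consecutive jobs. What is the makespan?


Makespan = Σ processing + (n-1) × setup
= (17 + 4 + 2 + 17 + 12 + 19 + 15 + 15) + (8-1)×7
= 101 + 49
= 150 time units


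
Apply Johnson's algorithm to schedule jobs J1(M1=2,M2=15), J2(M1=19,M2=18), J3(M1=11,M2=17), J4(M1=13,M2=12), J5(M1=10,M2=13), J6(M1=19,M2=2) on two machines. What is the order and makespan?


Johnson's rule:
Group 1 (M1≤M2, sort by M1): ['J1', 'J5', 'J3']
Group 2 (M1>M2, sort desc M2): ['J2', 'J4', 'J6']
Sequence: J1 → J5 → J3 → J2 → J4 → J6
Makespan calculation:
  J1: M1 done=2, M2 done=17
  J5: M1 done=12, M2 done=30
  J3: M1 done=23, M2 done=47
  J2: M1 done=42, M2 done=65
  J4: M1 done=55, M2 done=77
  J6: M1 done=74, M2 done=79
= Sequence: J1 → J5 → J3 → J2 → J4 → J6, Makespan: 79


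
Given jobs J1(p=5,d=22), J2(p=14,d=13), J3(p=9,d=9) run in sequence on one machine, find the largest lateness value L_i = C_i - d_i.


Lateness per job (L = C - d):
  J1: C=5, d=22, L=-17
  J2: C=19, d=13, L=6
  J3: C=28, d=9, L=19
Lmax = max(-17, 6, 19)
= 19


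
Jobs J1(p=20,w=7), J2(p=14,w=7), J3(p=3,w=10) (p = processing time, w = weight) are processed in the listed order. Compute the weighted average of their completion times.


Completion times:
  J1: C=20, w×C=7×20=140
  J2: C=34, w×C=7×34=238
  J3: C=37, w×C=10×37=370
Sum w×C = 748
Sum w = 24
Weighted avg = 748/24
= 31.17


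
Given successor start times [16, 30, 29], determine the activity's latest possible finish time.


LF = min of all successor start times
Successors start at: [16, 30, 29]
LF = min(16, 30, 29)
= 16


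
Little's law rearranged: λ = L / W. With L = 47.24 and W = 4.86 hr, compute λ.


Little's law: L = λW → λ = L / W
= 47.24 / 4.86
= 9.72 per hour


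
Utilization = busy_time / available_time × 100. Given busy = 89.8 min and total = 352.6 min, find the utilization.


Utilization = busy / total × 100
= 89.8 / 352.6 × 100
= 25.5%


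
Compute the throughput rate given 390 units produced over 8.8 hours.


Throughput = units / time
= 390 / 8.8
= 44.3 units/hour


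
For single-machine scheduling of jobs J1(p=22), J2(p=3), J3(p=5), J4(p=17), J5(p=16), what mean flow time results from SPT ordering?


SPT order: J2 → J3 → J5 → J4 → J1
Completion times:
  J2: C=3
  J3: C=8
  J5: C=24
  J4: C=41
  J1: C=63
Sum = 139, n = 5
Mean flow = 139/5
= 27.80


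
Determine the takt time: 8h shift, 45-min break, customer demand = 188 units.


Available = 8×60 - 45 = 435 min
Takt time = 435 / 188
= 2.31 min/unit


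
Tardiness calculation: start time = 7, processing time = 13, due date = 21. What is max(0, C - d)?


Completion = start + processing = 7 + 13 = 20
Tardiness = max(0, C - d) = max(0, 20 - 21)
= max(0, -1)
= 0


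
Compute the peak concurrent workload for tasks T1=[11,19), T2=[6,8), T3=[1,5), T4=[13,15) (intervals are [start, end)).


Check each time point for overlaps:
  t=13: 2 tasks active (T1, T4)
Max concurrent = 2


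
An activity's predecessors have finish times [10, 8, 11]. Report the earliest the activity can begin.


ES = max of all predecessor completion times
Predecessors: [10, 8, 11]
ES = max(10, 8, 11)
= 11


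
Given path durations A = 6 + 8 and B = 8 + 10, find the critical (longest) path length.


Path A: 6 + 8 = 14
Path B: 8 + 10 = 18
Critical path = longest = max(14, 18)
= 18 (Path B)


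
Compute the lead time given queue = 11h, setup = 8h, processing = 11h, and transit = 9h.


Lead time = queue + setup + processing + transit
= 11 + 8 + 11 + 9
= 39 hours


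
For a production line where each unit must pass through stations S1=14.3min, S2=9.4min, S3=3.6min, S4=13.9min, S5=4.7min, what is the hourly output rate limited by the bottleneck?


Bottleneck = longest station time
Station times: [14.3, 9.4, 3.6, 13.9, 4.7]
Max = 14.3 min
Rate = 60 / 14.3
= 4.20 units/hour (bottleneck: 14.3min)


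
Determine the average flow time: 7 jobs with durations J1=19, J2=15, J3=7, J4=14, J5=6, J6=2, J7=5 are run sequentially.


Completion times:
  J1: completes at 19
  J2: completes at 34
  J3: completes at 41
  J4: completes at 55
  J5: completes at 61
  J6: completes at 63
  J7: completes at 68
Sum = 341
Average = 341/7
= 48.71


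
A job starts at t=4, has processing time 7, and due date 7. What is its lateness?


Completion = 4 + 7 = 11
Lateness = C - d = 11 - 7
= 4


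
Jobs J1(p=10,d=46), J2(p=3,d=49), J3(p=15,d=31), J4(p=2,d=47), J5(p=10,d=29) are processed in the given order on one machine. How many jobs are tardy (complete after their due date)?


Completion vs due date:
  J1: C=10, d=46 → on time
  J2: C=13, d=49 → on time
  J3: C=28, d=31 → on time
  J4: C=30, d=47 → on time
  J5: C=40, d=29 → TARDY
Tardy jobs: J5
Count = 1


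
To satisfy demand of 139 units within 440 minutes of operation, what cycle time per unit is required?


Cycle time = available time / demand
= 440 / 139
= 3.17 min/unit


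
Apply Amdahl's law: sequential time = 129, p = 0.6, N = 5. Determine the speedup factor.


Amdahl's law: T_p = T × ((1-p) + p/N)
= 129 × ((1-0.6) + 0.6/5)
= 129 × (0.40 + 0.1200)
= 129 × 0.5200
= 67.08
Speedup = 129/67.08
= 1.92×


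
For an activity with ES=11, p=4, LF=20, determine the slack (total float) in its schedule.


EF = ES + duration = 11 + 4 = 15
LS = LF - duration = 20 - 4 = 16
Total Float = LF - EF = 20 - 15
(or LS - ES = 16 - 11)
= 5


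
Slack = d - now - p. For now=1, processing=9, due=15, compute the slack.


Slack = due - current_time - processing
= 15 - 1 - 9
= 5


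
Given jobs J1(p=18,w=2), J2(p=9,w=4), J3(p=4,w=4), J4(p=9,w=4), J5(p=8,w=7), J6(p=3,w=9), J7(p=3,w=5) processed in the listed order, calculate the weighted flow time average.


Completion times:
  J1: C=18, w×C=2×18=36
  J2: C=27, w×C=4×27=108
  J3: C=31, w×C=4×31=124
  J4: C=40, w×C=4×40=160
  J5: C=48, w×C=7×48=336
  J6: C=51, w×C=9×51=459
  J7: C=54, w×C=5×54=270
Sum w×C = 1493
Sum w = 35
Weighted avg = 1493/35
= 42.66


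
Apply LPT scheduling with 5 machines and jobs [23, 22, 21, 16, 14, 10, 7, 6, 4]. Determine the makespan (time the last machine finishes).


Jobs (LPT sorted): [23, 22, 21, 16, 14, 10, 7, 6, 4]
Machines: 5
  J=23 → Machine 1 (load: 0+23=23)
  J=22 → Machine 2 (load: 0+22=22)
  J=21 → Machine 3 (load: 0+21=21)
  J=16 → Machine 4 (load: 0+16=16)
  J=14 → Machine 5 (load: 0+14=14)
  J=10 → Machine 5 (load: 14+10=24)
  J=7 → Machine 4 (load: 16+7=23)
  J=6 → Machine 3 (load: 21+6=27)
  J=4 → Machine 2 (load: 22+4=26)
Machine loads: [23, 26, 27, 23, 24]
Makespan = max = 27 time units


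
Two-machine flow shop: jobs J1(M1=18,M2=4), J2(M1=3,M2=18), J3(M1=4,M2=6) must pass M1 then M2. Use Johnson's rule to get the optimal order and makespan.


Johnson's rule:
Group 1 (M1≤M2, sort by M1): ['J2', 'J3']
Group 2 (M1>M2, sort desc M2): ['J1']
Sequence: J2 → J3 → J1
Makespan calculation:
  J2: M1 done=3, M2 done=21
  J3: M1 done=7, M2 done=27
  J1: M1 done=25, M2 done=31
= Sequence: J2 → J3 → J1, Makespan: 31


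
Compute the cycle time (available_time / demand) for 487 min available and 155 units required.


Cycle time = available time / demand
= 487 / 155
= 3.14 min/unit


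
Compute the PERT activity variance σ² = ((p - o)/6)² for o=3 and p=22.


σ² = ((p - o) / 6)² = (p - o)² / 36
= (22 - 3)² / 36
= 19² / 36
= 361 / 36
= 10.0278


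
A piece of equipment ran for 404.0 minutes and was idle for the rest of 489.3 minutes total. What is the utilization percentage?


Utilization = busy / total × 100
= 404.0 / 489.3 × 100
= 82.6%


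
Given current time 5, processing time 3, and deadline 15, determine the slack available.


Slack = due - current_time - processing
= 15 - 5 - 3
= 7


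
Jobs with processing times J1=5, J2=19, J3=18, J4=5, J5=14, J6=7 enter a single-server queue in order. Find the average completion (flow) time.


Completion times:
  J1: completes at 5
  J2: completes at 24
  J3: completes at 42
  J4: completes at 47
  J5: completes at 61
  J6: completes at 68
Sum = 247
Average = 247/6
= 41.17


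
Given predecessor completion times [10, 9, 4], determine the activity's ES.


ES = max of all predecessor completion times
Predecessors: [10, 9, 4]
ES = max(10, 9, 4)
= 10


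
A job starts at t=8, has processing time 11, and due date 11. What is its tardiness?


Completion = start + processing = 8 + 11 = 19
Tardiness = max(0, C - d) = max(0, 19 - 11)
= max(0, 8)
= 8


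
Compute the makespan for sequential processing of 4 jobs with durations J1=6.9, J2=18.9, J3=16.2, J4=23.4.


Sequential makespan: sum all processing times
= 6.9 + 18.9 + 16.2 + 23.4
= 65.4 time units


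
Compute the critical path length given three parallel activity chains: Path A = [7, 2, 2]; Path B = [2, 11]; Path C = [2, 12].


Path A: 7 + 2 + 2 = 11
Path B: 2 + 11 = 13
Path C: 2 + 12 = 14
Critical path = longest = max(11, 13, 14)
= 14 (Path C)


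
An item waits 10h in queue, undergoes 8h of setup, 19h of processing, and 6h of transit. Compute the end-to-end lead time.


Lead time = queue + setup + processing + transit
= 10 + 8 + 19 + 6
= 43 hours


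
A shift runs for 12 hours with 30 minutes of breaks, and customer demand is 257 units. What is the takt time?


Available = 12×60 - 30 = 690 min
Takt time = 690 / 257
= 2.68 min/unit


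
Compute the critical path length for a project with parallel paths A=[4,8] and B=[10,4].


Path A: 4 + 8 = 12
Path B: 10 + 4 = 14
Critical path = longest = max(12, 14)
= 14 (Path B)


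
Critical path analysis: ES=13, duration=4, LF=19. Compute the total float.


EF = ES + duration = 13 + 4 = 17
LS = LF - duration = 19 - 4 = 15
Total Float = LF - EF = 19 - 17
(or LS - ES = 15 - 13)
= 2


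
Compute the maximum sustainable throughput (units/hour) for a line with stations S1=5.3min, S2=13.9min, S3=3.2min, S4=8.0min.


Bottleneck = longest station time
Station times: [5.3, 13.9, 3.2, 8.0]
Max = 13.9 min
Rate = 60 / 13.9
= 4.32 units/hour (bottleneck: 13.9min)


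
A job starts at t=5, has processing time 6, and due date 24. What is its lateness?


Completion = 5 + 6 = 11
Lateness = C - d = 11 - 24
= -13


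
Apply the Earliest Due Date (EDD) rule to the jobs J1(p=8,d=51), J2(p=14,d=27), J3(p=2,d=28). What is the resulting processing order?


EDD: sort by earliest due date
  J2: d=27, p=14
  J3: d=28, p=2
  J1: d=51, p=8
Order: J2 → J3 → J1


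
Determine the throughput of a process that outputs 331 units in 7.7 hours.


Throughput = units / time
= 331 / 7.7
= 43.0 units/hour


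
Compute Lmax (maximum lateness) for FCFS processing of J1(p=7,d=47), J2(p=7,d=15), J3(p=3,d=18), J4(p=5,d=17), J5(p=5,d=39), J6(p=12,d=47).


Lateness per job (L = C - d):
  J1: C=7, d=47, L=-40
  J2: C=14, d=15, L=-1
  J3: C=17, d=18, L=-1
  J4: C=22, d=17, L=5
  J5: C=27, d=39, L=-12
  J6: C=39, d=47, L=-8
Lmax = max(-40, -1, -1, 5, -12, -8)
= 5


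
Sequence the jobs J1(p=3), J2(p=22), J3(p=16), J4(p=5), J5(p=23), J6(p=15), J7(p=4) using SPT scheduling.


SPT: sort by shortest processing time
  J1: p=3
  J7: p=4
  J4: p=5
  J6: p=15
  J3: p=16
  J2: p=22
  J5: p=23
Order: J1 → J7 → J4 → J6 → J3 → J2 → J5


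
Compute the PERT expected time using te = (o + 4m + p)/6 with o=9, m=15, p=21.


te = (o + 4m + p) / 6
= (9 + 4×15 + 21) / 6
= (9 + 60 + 21) / 6
= 90 / 6
= 15.00


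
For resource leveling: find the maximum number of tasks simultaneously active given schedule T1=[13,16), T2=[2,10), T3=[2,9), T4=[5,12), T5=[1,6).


Check each time point for overlaps:
  t=5: 4 tasks active (T2, T3, T4, T5)
Max concurrent = 4


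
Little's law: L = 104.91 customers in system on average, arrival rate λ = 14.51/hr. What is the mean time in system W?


Little's law: L = λW → W = L / λ
= 104.91 / 14.51
= 7.23 hours


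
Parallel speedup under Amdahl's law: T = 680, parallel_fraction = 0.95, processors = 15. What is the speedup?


Amdahl's law: T_p = T × ((1-p) + p/N)
= 680 × ((1-0.95) + 0.95/15)
= 680 × (0.05 + 0.0633)
= 680 × 0.1133
= 77.07
Speedup = 680/77.07
= 8.82×


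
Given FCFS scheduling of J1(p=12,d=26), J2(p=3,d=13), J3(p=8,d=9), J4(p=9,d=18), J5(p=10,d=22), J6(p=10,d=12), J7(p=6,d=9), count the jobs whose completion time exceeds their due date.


Completion vs due date:
  J1: C=12, d=26 → on time
  J2: C=15, d=13 → TARDY
  J3: C=23, d=9 → TARDY
  J4: C=32, d=18 → TARDY
  J5: C=42, d=22 → TARDY
  J6: C=52, d=12 → TARDY
  J7: C=58, d=9 → TARDY
Tardy jobs: J2, J3, J4, J5, J6, J7
Count = 6


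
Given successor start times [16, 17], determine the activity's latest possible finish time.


LF = min of all successor start times
Successors start at: [16, 17]
LF = min(16, 17)
= 16


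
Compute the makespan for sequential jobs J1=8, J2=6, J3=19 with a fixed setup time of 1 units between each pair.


Makespan = Σ processing + (n-1) × setup
= (8 + 6 + 19) + (3-1)×1
= 33 + 2
= 35 time units


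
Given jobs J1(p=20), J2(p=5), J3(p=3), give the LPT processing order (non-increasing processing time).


LPT: sort by longest processing time first
  J1: p=20
  J2: p=5
  J3: p=3
Order: J1 → J2 → J3


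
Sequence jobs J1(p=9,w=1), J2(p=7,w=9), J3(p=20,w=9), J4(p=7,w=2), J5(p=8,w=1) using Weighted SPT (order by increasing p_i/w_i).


WSPT (Smith's rule): sort by p/w ascending
  J2: p/w = 7/9 = 0.778
  J3: p/w = 20/9 = 2.222
  J4: p/w = 7/2 = 3.500
  J5: p/w = 8/1 = 8.000
  J1: p/w = 9/1 = 9.000
Order: J2 → J3 → J4 → J5 → J1


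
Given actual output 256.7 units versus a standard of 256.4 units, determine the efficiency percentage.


Efficiency = (actual / standard) × 100
= (256.7 / 256.4) × 100
= 100.1%


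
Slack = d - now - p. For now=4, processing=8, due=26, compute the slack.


Slack = due - current_time - processing
= 26 - 4 - 8
= 14


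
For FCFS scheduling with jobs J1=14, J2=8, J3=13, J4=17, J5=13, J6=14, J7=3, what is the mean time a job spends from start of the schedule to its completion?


Completion times:
  J1: completes at 14
  J2: completes at 22
  J3: completes at 35
  J4: completes at 52
  J5: completes at 65
  J6: completes at 79
  J7: completes at 82
Sum = 349
Average = 349/7
= 49.86


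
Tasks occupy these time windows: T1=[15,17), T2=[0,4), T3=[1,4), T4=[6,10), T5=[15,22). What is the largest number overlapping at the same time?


Check each time point for overlaps:
  t=1: 2 tasks active (T2, T3)
Max concurrent = 2


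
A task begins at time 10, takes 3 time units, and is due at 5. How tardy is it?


Completion = start + processing = 10 + 3 = 13
Tardiness = max(0, C - d) = max(0, 13 - 5)
= max(0, 8)
= 8


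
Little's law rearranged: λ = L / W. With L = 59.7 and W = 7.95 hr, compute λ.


Little's law: L = λW → λ = L / W
= 59.7 / 7.95
= 7.51 per hour


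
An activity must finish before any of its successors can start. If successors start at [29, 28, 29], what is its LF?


LF = min of all successor start times
Successors start at: [29, 28, 29]
LF = min(29, 28, 29)
= 28


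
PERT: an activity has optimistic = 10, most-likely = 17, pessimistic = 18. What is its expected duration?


te = (o + 4m + p) / 6
= (10 + 4×17 + 18) / 6
= (10 + 68 + 18) / 6
= 96 / 6
= 16.00


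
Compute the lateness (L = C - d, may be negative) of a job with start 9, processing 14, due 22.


Completion = 9 + 14 = 23
Lateness = C - d = 23 - 22
= 1


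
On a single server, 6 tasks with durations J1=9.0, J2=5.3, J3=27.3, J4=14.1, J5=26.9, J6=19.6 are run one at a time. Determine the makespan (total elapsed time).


Sequential makespan: sum all processing times
= 9.0 + 5.3 + 27.3 + 14.1 + 26.9 + 19.6
= 102.2 time units


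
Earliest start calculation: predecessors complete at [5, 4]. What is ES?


ES = max of all predecessor completion times
Predecessors: [5, 4]
ES = max(5, 4)
= 5


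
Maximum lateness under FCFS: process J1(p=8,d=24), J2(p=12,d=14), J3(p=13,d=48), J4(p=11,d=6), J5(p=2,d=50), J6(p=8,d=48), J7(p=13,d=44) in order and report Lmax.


Lateness per job (L = C - d):
  J1: C=8, d=24, L=-16
  J2: C=20, d=14, L=6
  J3: C=33, d=48, L=-15
  J4: C=44, d=6, L=38
  J5: C=46, d=50, L=-4
  J6: C=54, d=48, L=6
  J7: C=67, d=44, L=23
Lmax = max(-16, 6, -15, 38, -4, 6, 23)
= 38


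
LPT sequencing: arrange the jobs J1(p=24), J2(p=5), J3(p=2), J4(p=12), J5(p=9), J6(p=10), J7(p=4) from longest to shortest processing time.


LPT: sort by longest processing time first
  J1: p=24
  J4: p=12
  J6: p=10
  J5: p=9
  J2: p=5
  J7: p=4
  J3: p=2
Order: J1 → J4 → J6 → J5 → J2 → J7 → J3


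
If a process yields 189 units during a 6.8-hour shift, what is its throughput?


Throughput = units / time
= 189 / 6.8
= 27.8 units/hour


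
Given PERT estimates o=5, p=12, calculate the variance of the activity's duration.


σ² = ((p - o) / 6)² = (p - o)² / 36
= (12 - 5)² / 36
= 7² / 36
= 49 / 36
= 1.3611


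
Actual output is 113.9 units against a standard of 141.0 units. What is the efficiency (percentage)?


Efficiency = (actual / standard) × 100
= (113.9 / 141.0) × 100
= 80.8%
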